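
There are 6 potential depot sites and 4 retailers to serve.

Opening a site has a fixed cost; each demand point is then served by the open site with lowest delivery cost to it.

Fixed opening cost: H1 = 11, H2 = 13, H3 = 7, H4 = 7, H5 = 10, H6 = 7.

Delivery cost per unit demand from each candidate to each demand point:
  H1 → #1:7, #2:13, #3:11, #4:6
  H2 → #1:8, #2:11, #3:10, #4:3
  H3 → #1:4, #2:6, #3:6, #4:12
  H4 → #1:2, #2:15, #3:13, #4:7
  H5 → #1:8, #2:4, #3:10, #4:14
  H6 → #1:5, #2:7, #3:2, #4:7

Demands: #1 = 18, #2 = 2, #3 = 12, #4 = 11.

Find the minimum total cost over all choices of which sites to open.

Open {H2, H4, H6}: assign each demand point to its cheapest open site.
  #1→H4 18×2=36, #2→H6 2×7=14, #3→H6 12×2=24, #4→H2 11×3=33
  delivery cost 107, fixed 27 → total 134.
Compare {H2, H4, H5, H6}: delivery cost 101 + fixed 37 = 138.
Compare {H2, H3, H4, H6}: delivery cost 105 + fixed 34 = 139.
Compare {H1, H2, H4, H6}: delivery cost 107 + fixed 38 = 145.
All other subsets cost ≥ 138. Minimum total cost: 134.

134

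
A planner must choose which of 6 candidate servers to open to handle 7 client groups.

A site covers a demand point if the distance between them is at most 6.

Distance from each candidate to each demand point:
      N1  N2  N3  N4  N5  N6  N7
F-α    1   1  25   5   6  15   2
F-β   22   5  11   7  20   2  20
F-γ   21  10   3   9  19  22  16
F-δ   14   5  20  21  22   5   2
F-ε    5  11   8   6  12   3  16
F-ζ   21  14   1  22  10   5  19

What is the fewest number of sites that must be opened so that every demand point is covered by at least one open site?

Coverage sets (demand points within 6 of each site):
  F-α: {N1, N2, N4, N5, N7}
  F-β: {N2, N6}
  F-γ: {N3}
  F-δ: {N2, N6, N7}
  F-ε: {N1, N4, N6}
  F-ζ: {N3, N6}
No single site covers all 7 demand points.
But {F-α, F-ζ} covers everything, so the minimum is 2.

2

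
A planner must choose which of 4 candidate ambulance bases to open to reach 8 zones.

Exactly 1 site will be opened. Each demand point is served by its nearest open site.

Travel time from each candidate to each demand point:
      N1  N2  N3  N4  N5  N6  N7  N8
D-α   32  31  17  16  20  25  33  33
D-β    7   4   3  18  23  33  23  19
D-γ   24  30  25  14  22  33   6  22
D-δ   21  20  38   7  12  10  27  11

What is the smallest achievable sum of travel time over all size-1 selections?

Open {D-β}.
  N1→D-β 7, N2→D-β 4, N3→D-β 3, N4→D-β 18, N5→D-β 23, N6→D-β 33, N7→D-β 23, N8→D-β 19  ⇒ total 130.
Compare {D-δ}: total 146.
Compare {D-γ}: total 176.
No size-1 selection does better; minimum is 130.

130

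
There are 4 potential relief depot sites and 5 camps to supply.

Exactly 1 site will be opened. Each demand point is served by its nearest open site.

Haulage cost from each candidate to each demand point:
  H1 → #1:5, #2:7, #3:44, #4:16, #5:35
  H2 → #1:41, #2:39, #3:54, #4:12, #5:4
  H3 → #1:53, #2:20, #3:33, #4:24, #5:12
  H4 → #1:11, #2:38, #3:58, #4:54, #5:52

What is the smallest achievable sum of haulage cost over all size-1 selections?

107

Open {H1}.
  #1→H1 5, #2→H1 7, #3→H1 44, #4→H1 16, #5→H1 35  ⇒ total 107.
Compare {H3}: total 142.
Compare {H2}: total 150.
No size-1 selection does better; minimum is 107.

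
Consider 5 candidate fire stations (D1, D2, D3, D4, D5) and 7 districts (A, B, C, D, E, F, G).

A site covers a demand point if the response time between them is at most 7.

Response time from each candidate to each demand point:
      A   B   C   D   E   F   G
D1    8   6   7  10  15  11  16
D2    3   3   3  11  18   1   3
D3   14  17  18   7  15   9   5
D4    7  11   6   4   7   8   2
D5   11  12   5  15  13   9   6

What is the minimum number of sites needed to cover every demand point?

2

Coverage sets (demand points within 7 of each site):
  D1: {B, C}
  D2: {A, B, C, F, G}
  D3: {D, G}
  D4: {A, C, D, E, G}
  D5: {C, G}
No single site covers all 7 demand points.
But {D2, D4} covers everything, so the minimum is 2.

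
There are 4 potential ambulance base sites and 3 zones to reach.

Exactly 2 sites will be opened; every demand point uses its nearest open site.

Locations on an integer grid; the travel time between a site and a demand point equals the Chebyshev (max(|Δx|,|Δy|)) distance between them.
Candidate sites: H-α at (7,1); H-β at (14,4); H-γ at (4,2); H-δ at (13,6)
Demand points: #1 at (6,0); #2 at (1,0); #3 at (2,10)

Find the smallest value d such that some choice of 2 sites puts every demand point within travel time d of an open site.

8

Open {H-α, H-γ}.
  Farthest demand point is #3 at travel time 8 (to H-γ); all others are ≤ 8.
With {H-β, H-γ} the worst case is 8.
With {H-γ, H-δ} the worst case is 8.
No size-2 selection achieves below 8.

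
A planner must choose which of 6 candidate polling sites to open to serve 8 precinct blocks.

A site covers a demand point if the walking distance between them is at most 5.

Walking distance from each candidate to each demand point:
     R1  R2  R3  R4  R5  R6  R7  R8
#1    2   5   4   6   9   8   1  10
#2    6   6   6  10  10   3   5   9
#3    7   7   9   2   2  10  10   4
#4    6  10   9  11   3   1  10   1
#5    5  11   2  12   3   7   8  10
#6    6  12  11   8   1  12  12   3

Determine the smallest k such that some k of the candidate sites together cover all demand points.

3

Coverage sets (demand points within 5 of each site):
  #1: {R1, R2, R3, R7}
  #2: {R6, R7}
  #3: {R4, R5, R8}
  #4: {R5, R6, R8}
  #5: {R1, R3, R5}
  #6: {R5, R8}
No 2 sites suffice: every size-2 union leaves at least one demand point uncovered.
But {#1, #2, #3} covers everything, so the minimum is 3.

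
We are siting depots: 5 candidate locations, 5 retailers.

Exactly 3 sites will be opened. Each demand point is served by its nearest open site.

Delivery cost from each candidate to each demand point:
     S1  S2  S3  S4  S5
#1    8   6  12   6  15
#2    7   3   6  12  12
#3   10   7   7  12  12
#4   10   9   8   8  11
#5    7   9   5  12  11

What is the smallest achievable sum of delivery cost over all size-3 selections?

Open {#1, #2, #5}.
  S1→#2 7, S2→#2 3, S3→#5 5, S4→#1 6, S5→#5 11  ⇒ total 32.
Compare {#1, #2, #4}: total 33.
Compare {#1, #2, #3}: total 34.
No size-3 selection does better; minimum is 32.

32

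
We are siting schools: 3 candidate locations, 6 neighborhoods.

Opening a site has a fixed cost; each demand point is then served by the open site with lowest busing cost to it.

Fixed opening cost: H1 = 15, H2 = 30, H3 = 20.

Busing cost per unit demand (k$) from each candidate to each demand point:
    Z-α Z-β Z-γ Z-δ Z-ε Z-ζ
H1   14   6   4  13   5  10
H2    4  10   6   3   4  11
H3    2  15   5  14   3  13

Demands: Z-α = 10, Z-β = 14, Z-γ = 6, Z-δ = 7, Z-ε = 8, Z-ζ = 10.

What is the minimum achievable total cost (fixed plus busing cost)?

Open {H1, H2, H3}: assign each demand point to its cheapest open site.
  Z-α→H3 10×2=20, Z-β→H1 14×6=84, Z-γ→H1 6×4=24, Z-δ→H2 7×3=21, Z-ε→H3 8×3=24, Z-ζ→H1 10×10=100
  busing cost 273, fixed 65 → total 338.
Compare {H1, H2}: busing cost 301 + fixed 45 = 346.
Compare {H1, H3}: busing cost 343 + fixed 35 = 378.
Compare {H2, H3}: busing cost 345 + fixed 50 = 395.
All other subsets cost ≥ 346. Minimum total cost: 338.

338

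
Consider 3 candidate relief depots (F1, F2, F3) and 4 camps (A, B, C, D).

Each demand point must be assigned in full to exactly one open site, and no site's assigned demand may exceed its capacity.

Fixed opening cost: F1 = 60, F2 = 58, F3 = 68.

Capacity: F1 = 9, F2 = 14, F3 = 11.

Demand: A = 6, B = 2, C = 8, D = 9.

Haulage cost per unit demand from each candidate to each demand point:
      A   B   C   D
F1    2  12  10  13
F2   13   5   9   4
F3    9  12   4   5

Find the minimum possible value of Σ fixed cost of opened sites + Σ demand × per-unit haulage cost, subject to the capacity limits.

Open {F1, F2, F3}; cheapest assignment that respects the capacities:
  F1 (cap 9, load 6): A — cost 6×2 = 12
  F2 (cap 14, load 11): B, D — cost 2×5 + 9×4 = 46
  F3 (cap 11, load 8): C — cost 8×4 = 32
  Shipping 90, fixed 186 → total 276.
  Any other capacity-feasible assignment to {F1, F2, F3} ships for at least 90.
Compare {F2, F3}: its best feasible assignment gives total 345.
Every other set of open sites that can feasibly serve all demand totals ≥ 345 even under its best assignment. Minimum: 276.

276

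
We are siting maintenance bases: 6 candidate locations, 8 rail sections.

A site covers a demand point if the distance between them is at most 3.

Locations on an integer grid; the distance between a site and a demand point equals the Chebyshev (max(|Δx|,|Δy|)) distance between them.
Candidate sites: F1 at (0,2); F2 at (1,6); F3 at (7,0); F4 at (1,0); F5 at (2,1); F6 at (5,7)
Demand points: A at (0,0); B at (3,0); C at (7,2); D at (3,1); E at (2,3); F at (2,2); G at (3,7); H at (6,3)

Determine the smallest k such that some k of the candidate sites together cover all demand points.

3

Coverage sets (demand points within 3 of each site):
  F1: {A, B, D, E, F}
  F2: {E, G}
  F3: {C, H}
  F4: {A, B, D, E, F}
  F5: {A, B, D, E, F}
  F6: {G}
No 2 sites suffice: every size-2 union leaves at least one demand point uncovered.
But {F1, F2, F3} covers everything, so the minimum is 3.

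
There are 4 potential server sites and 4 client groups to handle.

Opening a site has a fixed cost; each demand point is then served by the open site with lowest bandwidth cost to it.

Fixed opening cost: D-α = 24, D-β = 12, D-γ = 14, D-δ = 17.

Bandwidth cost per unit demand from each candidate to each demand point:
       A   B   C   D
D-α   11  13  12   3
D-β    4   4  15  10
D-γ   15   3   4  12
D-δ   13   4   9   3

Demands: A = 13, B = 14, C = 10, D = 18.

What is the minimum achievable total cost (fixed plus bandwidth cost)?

Open {D-β, D-γ, D-δ}: assign each demand point to its cheapest open site.
  A→D-β 13×4=52, B→D-γ 14×3=42, C→D-γ 10×4=40, D→D-δ 18×3=54
  bandwidth cost 188, fixed 43 → total 231.
Compare {D-α, D-β, D-γ}: bandwidth cost 188 + fixed 50 = 238.
Compare {D-α, D-β, D-γ, D-δ}: bandwidth cost 188 + fixed 67 = 255.
Compare {D-β, D-δ}: bandwidth cost 252 + fixed 29 = 281.
All other subsets cost ≥ 238. Minimum total cost: 231.

231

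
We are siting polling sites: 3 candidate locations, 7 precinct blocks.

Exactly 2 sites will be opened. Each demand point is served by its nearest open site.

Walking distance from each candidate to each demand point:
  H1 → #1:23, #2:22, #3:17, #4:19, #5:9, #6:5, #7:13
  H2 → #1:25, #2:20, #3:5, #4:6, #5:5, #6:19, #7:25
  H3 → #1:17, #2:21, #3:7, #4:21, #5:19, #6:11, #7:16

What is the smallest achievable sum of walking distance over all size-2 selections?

77

Open {H1, H2}.
  #1→H1 23, #2→H2 20, #3→H2 5, #4→H2 6, #5→H2 5, #6→H1 5, #7→H1 13  ⇒ total 77.
Compare {H2, H3}: total 80.
Compare {H1, H3}: total 91.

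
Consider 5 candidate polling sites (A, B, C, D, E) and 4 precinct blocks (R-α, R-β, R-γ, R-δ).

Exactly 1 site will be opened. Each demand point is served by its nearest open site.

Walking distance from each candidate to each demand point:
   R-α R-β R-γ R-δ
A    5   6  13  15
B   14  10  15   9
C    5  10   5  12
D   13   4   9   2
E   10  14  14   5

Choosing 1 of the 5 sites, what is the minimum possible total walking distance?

28

Open {D}.
  R-α→D 13, R-β→D 4, R-γ→D 9, R-δ→D 2  ⇒ total 28.
Compare {C}: total 32.
Compare {A}: total 39.
No size-1 selection does better; minimum is 28.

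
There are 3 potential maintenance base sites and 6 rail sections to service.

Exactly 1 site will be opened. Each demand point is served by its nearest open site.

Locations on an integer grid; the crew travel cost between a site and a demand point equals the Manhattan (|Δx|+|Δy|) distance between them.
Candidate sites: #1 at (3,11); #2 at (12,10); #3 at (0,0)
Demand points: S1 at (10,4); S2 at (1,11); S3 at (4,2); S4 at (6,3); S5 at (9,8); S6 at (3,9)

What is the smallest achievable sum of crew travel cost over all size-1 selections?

48

Open {#1}.
  S1→#1 14, S2→#1 2, S3→#1 10, S4→#1 11, S5→#1 9, S6→#1 2  ⇒ total 48.
Compare {#2}: total 64.
Compare {#3}: total 70.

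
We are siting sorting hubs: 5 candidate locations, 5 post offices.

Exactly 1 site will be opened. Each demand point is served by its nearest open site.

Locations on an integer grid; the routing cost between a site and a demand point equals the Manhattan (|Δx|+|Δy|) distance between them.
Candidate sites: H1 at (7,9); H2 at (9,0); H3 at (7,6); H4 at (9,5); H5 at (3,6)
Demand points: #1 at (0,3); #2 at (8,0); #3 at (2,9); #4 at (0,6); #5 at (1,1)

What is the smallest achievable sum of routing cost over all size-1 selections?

31

Open {H5}.
  #1→H5 6, #2→H5 11, #3→H5 4, #4→H5 3, #5→H5 7  ⇒ total 31.
Compare {H3}: total 43.
Compare {H4}: total 50.
No size-1 selection does better; minimum is 31.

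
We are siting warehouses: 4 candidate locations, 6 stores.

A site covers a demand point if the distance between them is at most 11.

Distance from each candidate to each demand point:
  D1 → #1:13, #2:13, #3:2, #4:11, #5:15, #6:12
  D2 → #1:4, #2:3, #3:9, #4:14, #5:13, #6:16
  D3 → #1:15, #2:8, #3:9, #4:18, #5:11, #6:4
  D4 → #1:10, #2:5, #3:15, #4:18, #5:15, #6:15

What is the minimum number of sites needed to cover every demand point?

Coverage sets (demand points within 11 of each site):
  D1: {#3, #4}
  D2: {#1, #2, #3}
  D3: {#2, #3, #5, #6}
  D4: {#1, #2}
No 2 sites suffice: every size-2 union leaves at least one demand point uncovered.
But {D1, D2, D3} covers everything, so the minimum is 3.

3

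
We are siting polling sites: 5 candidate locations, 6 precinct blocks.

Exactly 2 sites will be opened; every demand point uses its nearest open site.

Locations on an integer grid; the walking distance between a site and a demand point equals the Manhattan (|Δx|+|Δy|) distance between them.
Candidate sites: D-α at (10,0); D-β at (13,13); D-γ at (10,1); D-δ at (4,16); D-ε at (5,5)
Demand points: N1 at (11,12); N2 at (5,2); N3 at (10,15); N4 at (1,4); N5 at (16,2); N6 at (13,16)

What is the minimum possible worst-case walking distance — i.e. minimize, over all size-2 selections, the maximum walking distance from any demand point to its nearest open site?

Open {D-β, D-γ}.
  Farthest demand point is N4 at walking distance 12 (to D-γ); all others are ≤ 12.
With {D-γ, D-δ} the worst case is 12.
With {D-α, D-β} the worst case is 13.
No size-2 selection achieves below 12.

12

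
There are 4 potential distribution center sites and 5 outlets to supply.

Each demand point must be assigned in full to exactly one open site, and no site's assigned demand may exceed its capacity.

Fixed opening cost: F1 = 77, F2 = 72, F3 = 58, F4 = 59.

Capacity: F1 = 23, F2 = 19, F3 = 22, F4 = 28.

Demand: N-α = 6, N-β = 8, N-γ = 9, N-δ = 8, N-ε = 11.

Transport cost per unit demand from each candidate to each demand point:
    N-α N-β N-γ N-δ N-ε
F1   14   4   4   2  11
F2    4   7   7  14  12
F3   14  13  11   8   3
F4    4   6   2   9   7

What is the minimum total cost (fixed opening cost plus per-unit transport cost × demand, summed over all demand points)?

Open {F1, F4}; cheapest assignment that respects the capacities:
  F1 (cap 23, load 16): N-β, N-δ — cost 8×4 + 8×2 = 48
  F4 (cap 28, load 26): N-α, N-γ, N-ε — cost 6×4 + 9×2 + 11×7 = 119
  Shipping 167, fixed 136 → total 303.
  Any other capacity-feasible assignment to {F1, F4} ships for at least 167.
Compare {F3, F4}: its best feasible assignment gives total 304.
Compare {F1, F3, F4}: its best feasible assignment gives total 317.
Every other set of open sites that can feasibly serve all demand totals ≥ 304 even under its best assignment. Minimum: 303.

303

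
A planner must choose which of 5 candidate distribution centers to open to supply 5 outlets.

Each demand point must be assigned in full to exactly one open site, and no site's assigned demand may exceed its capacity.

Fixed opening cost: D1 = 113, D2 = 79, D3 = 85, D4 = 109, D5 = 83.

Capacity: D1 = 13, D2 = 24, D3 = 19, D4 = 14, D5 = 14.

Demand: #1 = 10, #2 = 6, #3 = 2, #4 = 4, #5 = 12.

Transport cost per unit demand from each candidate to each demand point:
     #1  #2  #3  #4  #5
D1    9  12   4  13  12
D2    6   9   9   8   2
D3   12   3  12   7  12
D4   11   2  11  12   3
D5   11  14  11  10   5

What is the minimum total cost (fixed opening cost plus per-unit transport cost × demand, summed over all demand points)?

312

Open {D2, D3}; cheapest assignment that respects the capacities:
  D2 (cap 24, load 24): #1, #3, #5 — cost 10×6 + 2×9 + 12×2 = 102
  D3 (cap 19, load 10): #2, #4 — cost 6×3 + 4×7 = 46
  Shipping 148, fixed 164 → total 312.
  Any other capacity-feasible assignment to {D2, D3} ships for at least 148.
Compare {D2, D4}: its best feasible assignment gives total 350.
Compare {D2, D5}: its best feasible assignment gives total 386.
Every other set of open sites that can feasibly serve all demand totals ≥ 350 even under its best assignment. Minimum: 312.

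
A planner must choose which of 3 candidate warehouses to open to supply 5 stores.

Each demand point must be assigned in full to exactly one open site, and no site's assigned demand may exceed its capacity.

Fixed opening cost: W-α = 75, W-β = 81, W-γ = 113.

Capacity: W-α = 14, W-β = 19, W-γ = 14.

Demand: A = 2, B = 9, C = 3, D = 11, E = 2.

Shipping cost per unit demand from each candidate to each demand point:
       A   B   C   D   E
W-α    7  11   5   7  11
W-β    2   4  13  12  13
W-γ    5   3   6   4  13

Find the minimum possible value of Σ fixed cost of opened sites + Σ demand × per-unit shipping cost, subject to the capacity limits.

Open {W-α, W-β}; cheapest assignment that respects the capacities:
  W-α (cap 14, load 14): C, D — cost 3×5 + 11×7 = 92
  W-β (cap 19, load 13): A, B, E — cost 2×2 + 9×4 + 2×13 = 66
  Shipping 158, fixed 156 → total 314.
  Any other capacity-feasible assignment to {W-α, W-β} ships for at least 158.
Compare {W-β, W-γ}: its best feasible assignment gives total 322.
Compare {W-α, W-γ}: its best feasible assignment gives total 342.
Every other set of open sites that can feasibly serve all demand totals ≥ 322 even under its best assignment. Minimum: 314.

314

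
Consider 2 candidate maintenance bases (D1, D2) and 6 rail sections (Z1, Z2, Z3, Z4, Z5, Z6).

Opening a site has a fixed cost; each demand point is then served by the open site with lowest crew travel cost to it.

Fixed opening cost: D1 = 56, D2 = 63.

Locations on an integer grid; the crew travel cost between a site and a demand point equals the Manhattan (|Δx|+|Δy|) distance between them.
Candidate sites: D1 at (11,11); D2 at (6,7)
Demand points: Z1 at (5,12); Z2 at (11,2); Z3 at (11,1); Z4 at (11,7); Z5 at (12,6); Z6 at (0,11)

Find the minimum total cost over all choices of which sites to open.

103

Open {D1}: assign each demand point to its cheapest open site.
  Z1→D1 7, Z2→D1 9, Z3→D1 10, Z4→D1 4, Z5→D1 6, Z6→D1 11
  crew travel cost 47, fixed 56 → total 103.
Compare {D2}: crew travel cost 49 + fixed 63 = 112.
Compare {D1, D2}: crew travel cost 45 + fixed 119 = 164.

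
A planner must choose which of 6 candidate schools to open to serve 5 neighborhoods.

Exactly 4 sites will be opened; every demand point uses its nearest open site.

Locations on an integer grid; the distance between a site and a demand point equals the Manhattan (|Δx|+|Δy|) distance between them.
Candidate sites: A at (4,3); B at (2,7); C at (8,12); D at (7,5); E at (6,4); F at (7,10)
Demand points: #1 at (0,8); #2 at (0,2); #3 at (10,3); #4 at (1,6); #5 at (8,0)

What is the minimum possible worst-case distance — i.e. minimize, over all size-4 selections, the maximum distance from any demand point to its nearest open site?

Open {A, B, C, D}.
  Farthest demand point is #5 at distance 6 (to D); all others are ≤ 6.
With {A, B, C, E} the worst case is 6.
With {A, B, D, E} the worst case is 6.
No size-4 selection achieves below 6.

6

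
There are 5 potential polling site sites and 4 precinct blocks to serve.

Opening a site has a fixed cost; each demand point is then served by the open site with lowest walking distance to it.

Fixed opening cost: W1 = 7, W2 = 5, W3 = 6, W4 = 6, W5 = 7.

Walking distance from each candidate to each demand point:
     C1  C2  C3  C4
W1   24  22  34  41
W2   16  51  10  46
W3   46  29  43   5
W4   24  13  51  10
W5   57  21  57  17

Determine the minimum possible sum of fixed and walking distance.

Open {W2, W4}: assign each demand point to its cheapest open site.
  C1→W2 16, C2→W4 13, C3→W2 10, C4→W4 10
  walking distance 49, fixed 11 → total 60.
Compare {W2, W3, W4}: walking distance 44 + fixed 17 = 61.
Compare {W1, W2, W4}: walking distance 49 + fixed 18 = 67.
Compare {W2, W4, W5}: walking distance 49 + fixed 18 = 67.
All other subsets cost ≥ 61. Minimum total cost: 60.

60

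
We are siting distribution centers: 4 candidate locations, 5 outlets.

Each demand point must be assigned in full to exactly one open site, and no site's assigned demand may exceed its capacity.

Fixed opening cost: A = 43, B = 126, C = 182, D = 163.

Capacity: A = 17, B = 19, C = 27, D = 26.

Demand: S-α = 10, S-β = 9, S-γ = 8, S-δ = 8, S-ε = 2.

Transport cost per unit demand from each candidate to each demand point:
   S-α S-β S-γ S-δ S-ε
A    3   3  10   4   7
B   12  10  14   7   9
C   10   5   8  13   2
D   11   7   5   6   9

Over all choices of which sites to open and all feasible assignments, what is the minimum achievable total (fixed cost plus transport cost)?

401

Open {A, D}; cheapest assignment that respects the capacities:
  A (cap 17, load 12): S-α, S-ε — cost 10×3 + 2×7 = 44
  D (cap 26, load 25): S-β, S-γ, S-δ — cost 9×7 + 8×5 + 8×6 = 151
  Shipping 195, fixed 206 → total 401.
  Any other capacity-feasible assignment to {A, D} ships for at least 195.
Compare {A, C}: its best feasible assignment gives total 452.
Compare {A, B, D}: its best feasible assignment gives total 527.
Every other set of open sites that can feasibly serve all demand totals ≥ 452 even under its best assignment. Minimum: 401.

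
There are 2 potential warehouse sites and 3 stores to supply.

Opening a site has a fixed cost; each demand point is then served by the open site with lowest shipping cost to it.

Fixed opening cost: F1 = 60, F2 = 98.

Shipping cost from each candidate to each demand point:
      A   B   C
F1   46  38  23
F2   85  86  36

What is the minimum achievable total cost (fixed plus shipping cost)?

Open {F1}: assign each demand point to its cheapest open site.
  A→F1 46, B→F1 38, C→F1 23
  shipping cost 107, fixed 60 → total 167.
Compare {F1, F2}: shipping cost 107 + fixed 158 = 265.
Compare {F2}: shipping cost 207 + fixed 98 = 305.

167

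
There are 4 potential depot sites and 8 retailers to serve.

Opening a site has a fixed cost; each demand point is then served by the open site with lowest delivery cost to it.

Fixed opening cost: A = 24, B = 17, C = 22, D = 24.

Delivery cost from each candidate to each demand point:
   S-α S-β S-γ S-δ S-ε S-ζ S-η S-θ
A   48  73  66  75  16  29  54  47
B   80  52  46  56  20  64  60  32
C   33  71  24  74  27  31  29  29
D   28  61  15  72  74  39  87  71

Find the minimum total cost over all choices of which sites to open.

313

Open {B, C}: assign each demand point to its cheapest open site.
  S-α→C 33, S-β→B 52, S-γ→C 24, S-δ→B 56, S-ε→B 20, S-ζ→C 31, S-η→C 29, S-θ→C 29
  delivery cost 274, fixed 39 → total 313.
Compare {B, C, D}: delivery cost 260 + fixed 63 = 323.
Compare {A, B, C}: delivery cost 268 + fixed 63 = 331.
Compare {C, D}: delivery cost 292 + fixed 46 = 338.
All other subsets cost ≥ 323. Minimum total cost: 313.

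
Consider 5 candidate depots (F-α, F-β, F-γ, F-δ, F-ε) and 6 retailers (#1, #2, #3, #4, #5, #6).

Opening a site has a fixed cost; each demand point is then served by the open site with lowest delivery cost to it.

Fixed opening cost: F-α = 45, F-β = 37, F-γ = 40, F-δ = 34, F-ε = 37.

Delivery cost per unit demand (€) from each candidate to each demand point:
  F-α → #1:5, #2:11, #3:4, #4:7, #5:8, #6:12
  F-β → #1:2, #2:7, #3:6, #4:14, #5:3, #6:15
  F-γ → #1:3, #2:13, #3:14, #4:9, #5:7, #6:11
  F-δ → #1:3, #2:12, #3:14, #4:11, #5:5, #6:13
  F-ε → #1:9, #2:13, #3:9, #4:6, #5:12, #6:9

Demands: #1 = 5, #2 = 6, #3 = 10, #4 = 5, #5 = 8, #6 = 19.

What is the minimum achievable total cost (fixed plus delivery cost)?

411

Open {F-β, F-ε}: assign each demand point to its cheapest open site.
  #1→F-β 5×2=10, #2→F-β 6×7=42, #3→F-β 10×6=60, #4→F-ε 5×6=30, #5→F-β 8×3=24, #6→F-ε 19×9=171
  delivery cost 337, fixed 74 → total 411.
Compare {F-α, F-β, F-ε}: delivery cost 317 + fixed 119 = 436.
Compare {F-β, F-δ, F-ε}: delivery cost 337 + fixed 108 = 445.
Compare {F-β, F-γ, F-ε}: delivery cost 337 + fixed 114 = 451.
All other subsets cost ≥ 436. Minimum total cost: 411.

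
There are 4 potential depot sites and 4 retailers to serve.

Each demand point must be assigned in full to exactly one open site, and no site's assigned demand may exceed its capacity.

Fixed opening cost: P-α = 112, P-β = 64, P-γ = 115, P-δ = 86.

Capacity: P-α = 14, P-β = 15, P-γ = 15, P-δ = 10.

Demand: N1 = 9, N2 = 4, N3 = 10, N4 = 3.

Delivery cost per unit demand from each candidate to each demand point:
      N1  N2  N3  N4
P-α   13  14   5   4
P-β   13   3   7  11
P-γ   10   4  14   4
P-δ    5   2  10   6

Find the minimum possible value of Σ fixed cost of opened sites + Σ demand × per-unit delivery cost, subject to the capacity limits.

363

Open {P-β, P-γ}; cheapest assignment that respects the capacities:
  P-β (cap 15, load 14): N2, N3 — cost 4×3 + 10×7 = 82
  P-γ (cap 15, load 12): N1, N4 — cost 9×10 + 3×4 = 102
  Shipping 184, fixed 179 → total 363.
  Any other capacity-feasible assignment to {P-β, P-γ} ships for at least 184.
Compare {P-α, P-β}: its best feasible assignment gives total 367.
Compare {P-α, P-β, P-δ}: its best feasible assignment gives total 381.
Every other set of open sites that can feasibly serve all demand totals ≥ 367 even under its best assignment. Minimum: 363.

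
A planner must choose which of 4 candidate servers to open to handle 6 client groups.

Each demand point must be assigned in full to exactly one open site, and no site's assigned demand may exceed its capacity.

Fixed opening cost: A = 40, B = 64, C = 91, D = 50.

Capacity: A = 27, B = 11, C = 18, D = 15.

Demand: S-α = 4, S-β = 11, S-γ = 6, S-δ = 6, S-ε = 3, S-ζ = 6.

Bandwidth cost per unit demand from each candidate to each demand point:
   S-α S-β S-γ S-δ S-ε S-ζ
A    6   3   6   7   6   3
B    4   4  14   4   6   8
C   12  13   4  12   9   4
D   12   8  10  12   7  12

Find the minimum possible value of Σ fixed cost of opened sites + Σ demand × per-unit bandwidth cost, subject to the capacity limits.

Open {A, B}; cheapest assignment that respects the capacities:
  A (cap 27, load 26): S-β, S-γ, S-ε, S-ζ — cost 11×3 + 6×6 + 3×6 + 6×3 = 105
  B (cap 11, load 10): S-α, S-δ — cost 4×4 + 6×4 = 40
  Shipping 145, fixed 104 → total 249.
  Any other capacity-feasible assignment to {A, B} ships for at least 145.
Compare {A, D}: its best feasible assignment gives total 288.
Compare {A, C}: its best feasible assignment gives total 296.
Every other set of open sites that can feasibly serve all demand totals ≥ 288 even under its best assignment. Minimum: 249.

249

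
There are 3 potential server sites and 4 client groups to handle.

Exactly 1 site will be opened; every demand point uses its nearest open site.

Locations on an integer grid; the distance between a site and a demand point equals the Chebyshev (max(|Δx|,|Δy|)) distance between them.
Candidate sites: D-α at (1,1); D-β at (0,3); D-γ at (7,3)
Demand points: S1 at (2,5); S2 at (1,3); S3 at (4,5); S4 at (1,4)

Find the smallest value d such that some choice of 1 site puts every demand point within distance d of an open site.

4

Open {D-α}.
  Farthest demand point is S1 at distance 4 (to D-α); all others are ≤ 4.
With {D-β} the worst case is 4.
With {D-γ} the worst case is 6.
No size-1 selection achieves below 4.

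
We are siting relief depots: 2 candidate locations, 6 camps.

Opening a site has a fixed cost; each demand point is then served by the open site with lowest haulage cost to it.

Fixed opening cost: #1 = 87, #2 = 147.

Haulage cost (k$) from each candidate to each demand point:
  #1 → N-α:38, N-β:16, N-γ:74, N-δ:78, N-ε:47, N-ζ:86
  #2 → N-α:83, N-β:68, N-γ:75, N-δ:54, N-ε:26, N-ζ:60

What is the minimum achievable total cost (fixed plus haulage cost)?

426

Open {#1}: assign each demand point to its cheapest open site.
  N-α→#1 38, N-β→#1 16, N-γ→#1 74, N-δ→#1 78, N-ε→#1 47, N-ζ→#1 86
  haulage cost 339, fixed 87 → total 426.
Compare {#1, #2}: haulage cost 268 + fixed 234 = 502.
Compare {#2}: haulage cost 366 + fixed 147 = 513.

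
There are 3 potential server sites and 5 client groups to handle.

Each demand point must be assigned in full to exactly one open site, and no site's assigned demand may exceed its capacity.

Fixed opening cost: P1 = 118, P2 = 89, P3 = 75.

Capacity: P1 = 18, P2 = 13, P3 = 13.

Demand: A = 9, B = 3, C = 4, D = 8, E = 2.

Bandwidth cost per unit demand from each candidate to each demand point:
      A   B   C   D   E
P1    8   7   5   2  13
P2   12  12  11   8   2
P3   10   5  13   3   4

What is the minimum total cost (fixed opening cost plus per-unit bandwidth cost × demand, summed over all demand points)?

Open {P1, P3}; cheapest assignment that respects the capacities:
  P1 (cap 18, load 13): A, C — cost 9×8 + 4×5 = 92
  P3 (cap 13, load 13): B, D, E — cost 3×5 + 8×3 + 2×4 = 47
  Shipping 139, fixed 193 → total 332.
  Any other capacity-feasible assignment to {P1, P3} ships for at least 139.
Compare {P2, P3}: its best feasible assignment gives total 363.
Compare {P1, P2}: its best feasible assignment gives total 376.
Every other set of open sites that can feasibly serve all demand totals ≥ 363 even under its best assignment. Minimum: 332.

332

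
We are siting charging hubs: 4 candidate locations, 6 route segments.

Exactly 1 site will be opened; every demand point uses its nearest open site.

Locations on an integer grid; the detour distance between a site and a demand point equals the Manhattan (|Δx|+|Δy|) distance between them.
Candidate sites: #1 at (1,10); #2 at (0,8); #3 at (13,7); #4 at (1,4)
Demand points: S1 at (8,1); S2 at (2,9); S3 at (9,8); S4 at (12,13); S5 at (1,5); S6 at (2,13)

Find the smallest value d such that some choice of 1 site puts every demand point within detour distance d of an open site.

16

Open {#1}.
  Farthest demand point is S1 at detour distance 16 (to #1); all others are ≤ 16.
With {#2} the worst case is 17.
With {#3} the worst case is 17.
No size-1 selection achieves below 16.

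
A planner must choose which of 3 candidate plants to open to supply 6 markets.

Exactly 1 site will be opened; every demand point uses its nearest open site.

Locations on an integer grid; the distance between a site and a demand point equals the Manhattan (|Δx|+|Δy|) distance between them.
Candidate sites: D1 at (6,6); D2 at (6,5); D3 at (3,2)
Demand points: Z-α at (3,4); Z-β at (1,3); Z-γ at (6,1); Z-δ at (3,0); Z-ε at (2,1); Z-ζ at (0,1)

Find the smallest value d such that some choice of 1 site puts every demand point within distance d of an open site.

Open {D3}.
  Farthest demand point is Z-γ at distance 4 (to D3); all others are ≤ 4.
With {D2} the worst case is 10.
With {D1} the worst case is 11.
No size-1 selection achieves below 4.

4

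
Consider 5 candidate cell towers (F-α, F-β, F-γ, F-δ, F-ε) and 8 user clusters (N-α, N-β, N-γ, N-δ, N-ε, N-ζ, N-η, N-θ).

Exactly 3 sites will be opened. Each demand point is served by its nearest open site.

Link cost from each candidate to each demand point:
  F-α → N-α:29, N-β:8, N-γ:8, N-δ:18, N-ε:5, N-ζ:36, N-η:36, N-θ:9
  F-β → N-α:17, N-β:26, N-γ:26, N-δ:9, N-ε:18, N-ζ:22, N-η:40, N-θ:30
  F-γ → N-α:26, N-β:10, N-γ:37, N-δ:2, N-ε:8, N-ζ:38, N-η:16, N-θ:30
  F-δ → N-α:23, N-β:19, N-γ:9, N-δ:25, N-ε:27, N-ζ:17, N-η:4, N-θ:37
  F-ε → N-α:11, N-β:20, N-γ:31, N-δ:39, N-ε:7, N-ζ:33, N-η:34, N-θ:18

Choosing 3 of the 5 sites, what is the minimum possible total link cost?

Open {F-α, F-γ, F-δ}.
  N-α→F-δ 23, N-β→F-α 8, N-γ→F-α 8, N-δ→F-γ 2, N-ε→F-α 5, N-ζ→F-δ 17, N-η→F-δ 4, N-θ→F-α 9  ⇒ total 76.
Compare {F-α, F-β, F-δ}: total 77.
Compare {F-γ, F-δ, F-ε}: total 78.
No size-3 selection does better; minimum is 76.

76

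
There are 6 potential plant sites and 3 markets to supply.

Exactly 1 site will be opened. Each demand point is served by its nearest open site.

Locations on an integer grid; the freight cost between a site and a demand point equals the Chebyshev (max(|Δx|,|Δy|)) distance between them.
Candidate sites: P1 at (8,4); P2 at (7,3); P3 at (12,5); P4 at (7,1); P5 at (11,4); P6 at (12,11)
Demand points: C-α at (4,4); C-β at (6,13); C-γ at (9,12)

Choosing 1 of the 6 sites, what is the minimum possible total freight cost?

17

Open {P6}.
  C-α→P6 8, C-β→P6 6, C-γ→P6 3  ⇒ total 17.
Compare {P1}: total 21.
Compare {P2}: total 22.
No size-1 selection does better; minimum is 17.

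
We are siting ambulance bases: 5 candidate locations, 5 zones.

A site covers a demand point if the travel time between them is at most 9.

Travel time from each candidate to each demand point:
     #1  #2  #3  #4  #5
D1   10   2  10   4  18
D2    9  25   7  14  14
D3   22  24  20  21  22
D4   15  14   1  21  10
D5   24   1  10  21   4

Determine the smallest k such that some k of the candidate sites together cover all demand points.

Coverage sets (demand points within 9 of each site):
  D1: {#2, #4}
  D2: {#1, #3}
  D3: {}
  D4: {#3}
  D5: {#2, #5}
No 2 sites suffice: every size-2 union leaves at least one demand point uncovered.
But {D1, D2, D5} covers everything, so the minimum is 3.

3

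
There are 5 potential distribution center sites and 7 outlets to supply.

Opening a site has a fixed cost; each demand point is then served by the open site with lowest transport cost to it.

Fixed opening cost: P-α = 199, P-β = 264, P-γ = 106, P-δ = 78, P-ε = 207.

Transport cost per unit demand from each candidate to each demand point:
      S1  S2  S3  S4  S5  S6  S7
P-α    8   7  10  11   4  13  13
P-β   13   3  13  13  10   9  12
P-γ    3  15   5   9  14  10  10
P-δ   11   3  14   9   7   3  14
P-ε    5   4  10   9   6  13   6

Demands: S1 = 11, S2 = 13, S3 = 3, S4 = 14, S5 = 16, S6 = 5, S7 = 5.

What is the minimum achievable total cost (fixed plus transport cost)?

574

Open {P-γ, P-δ}: assign each demand point to its cheapest open site.
  S1→P-γ 11×3=33, S2→P-δ 13×3=39, S3→P-γ 3×5=15, S4→P-γ 14×9=126, S5→P-δ 16×7=112, S6→P-δ 5×3=15, S7→P-γ 5×10=50
  transport cost 390, fixed 184 → total 574.
Compare {P-δ}: transport cost 525 + fixed 78 = 603.
Compare {P-ε}: transport cost 454 + fixed 207 = 661.
Compare {P-δ, P-ε}: transport cost 391 + fixed 285 = 676.
All other subsets cost ≥ 603. Minimum total cost: 574.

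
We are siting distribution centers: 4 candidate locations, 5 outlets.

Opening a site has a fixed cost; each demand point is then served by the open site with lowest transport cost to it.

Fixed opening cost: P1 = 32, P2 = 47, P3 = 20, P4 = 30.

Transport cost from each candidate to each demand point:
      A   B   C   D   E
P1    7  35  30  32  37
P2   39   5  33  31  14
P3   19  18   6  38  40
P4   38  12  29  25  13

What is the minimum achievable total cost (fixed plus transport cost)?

Open {P3, P4}: assign each demand point to its cheapest open site.
  A→P3 19, B→P4 12, C→P3 6, D→P4 25, E→P4 13
  transport cost 75, fixed 50 → total 125.
Compare {P3}: transport cost 121 + fixed 20 = 141.
Compare {P2, P3}: transport cost 75 + fixed 67 = 142.
Compare {P1, P3, P4}: transport cost 63 + fixed 82 = 145.
All other subsets cost ≥ 141. Minimum total cost: 125.

125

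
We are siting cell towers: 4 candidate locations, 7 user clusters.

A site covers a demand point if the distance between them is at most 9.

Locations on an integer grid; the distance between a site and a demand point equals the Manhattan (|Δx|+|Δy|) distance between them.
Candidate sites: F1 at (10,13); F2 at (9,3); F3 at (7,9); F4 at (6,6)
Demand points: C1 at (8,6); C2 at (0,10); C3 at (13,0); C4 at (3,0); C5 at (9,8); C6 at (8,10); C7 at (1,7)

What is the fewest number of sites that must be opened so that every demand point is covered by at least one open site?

Coverage sets (demand points within 9 of each site):
  F1: {C1, C5, C6}
  F2: {C1, C3, C4, C5, C6}
  F3: {C1, C2, C5, C6, C7}
  F4: {C1, C4, C5, C6, C7}
No single site covers all 7 demand points.
But {F2, F3} covers everything, so the minimum is 2.

2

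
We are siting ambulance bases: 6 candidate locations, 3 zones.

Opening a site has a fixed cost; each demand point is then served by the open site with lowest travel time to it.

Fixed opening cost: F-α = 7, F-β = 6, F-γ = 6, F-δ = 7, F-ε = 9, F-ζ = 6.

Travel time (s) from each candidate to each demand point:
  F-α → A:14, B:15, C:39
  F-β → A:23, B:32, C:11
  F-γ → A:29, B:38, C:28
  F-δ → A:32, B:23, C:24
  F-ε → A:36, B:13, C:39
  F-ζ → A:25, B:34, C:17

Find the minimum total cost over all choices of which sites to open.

53

Open {F-α, F-β}: assign each demand point to its cheapest open site.
  A→F-α 14, B→F-α 15, C→F-β 11
  travel time 40, fixed 13 → total 53.
Compare {F-α, F-ζ}: travel time 46 + fixed 13 = 59.
Compare {F-α, F-β, F-γ}: travel time 40 + fixed 19 = 59.
Compare {F-α, F-β, F-ζ}: travel time 40 + fixed 19 = 59.
All other subsets cost ≥ 59. Minimum total cost: 53.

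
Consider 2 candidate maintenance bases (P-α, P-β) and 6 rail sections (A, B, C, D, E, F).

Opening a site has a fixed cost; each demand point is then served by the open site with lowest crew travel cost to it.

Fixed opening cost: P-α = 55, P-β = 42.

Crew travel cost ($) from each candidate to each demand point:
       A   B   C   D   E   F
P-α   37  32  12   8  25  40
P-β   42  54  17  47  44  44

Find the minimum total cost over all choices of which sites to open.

Open {P-α}: assign each demand point to its cheapest open site.
  A→P-α 37, B→P-α 32, C→P-α 12, D→P-α 8, E→P-α 25, F→P-α 40
  crew travel cost 154, fixed 55 → total 209.
Compare {P-α, P-β}: crew travel cost 154 + fixed 97 = 251.
Compare {P-β}: crew travel cost 248 + fixed 42 = 290.

209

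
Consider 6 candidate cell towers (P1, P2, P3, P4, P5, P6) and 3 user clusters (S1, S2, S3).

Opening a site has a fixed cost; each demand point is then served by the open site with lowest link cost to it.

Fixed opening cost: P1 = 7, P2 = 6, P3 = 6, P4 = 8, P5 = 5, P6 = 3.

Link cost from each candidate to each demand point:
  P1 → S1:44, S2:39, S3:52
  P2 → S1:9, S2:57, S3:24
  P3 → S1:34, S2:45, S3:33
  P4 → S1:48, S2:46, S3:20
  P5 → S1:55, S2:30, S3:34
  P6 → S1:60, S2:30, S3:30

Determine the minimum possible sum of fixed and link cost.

72

Open {P2, P6}: assign each demand point to its cheapest open site.
  S1→P2 9, S2→P6 30, S3→P2 24
  link cost 63, fixed 9 → total 72.
Compare {P2, P5}: link cost 63 + fixed 11 = 74.
Compare {P2, P4, P6}: link cost 59 + fixed 17 = 76.
Compare {P2, P5, P6}: link cost 63 + fixed 14 = 77.
All other subsets cost ≥ 74. Minimum total cost: 72.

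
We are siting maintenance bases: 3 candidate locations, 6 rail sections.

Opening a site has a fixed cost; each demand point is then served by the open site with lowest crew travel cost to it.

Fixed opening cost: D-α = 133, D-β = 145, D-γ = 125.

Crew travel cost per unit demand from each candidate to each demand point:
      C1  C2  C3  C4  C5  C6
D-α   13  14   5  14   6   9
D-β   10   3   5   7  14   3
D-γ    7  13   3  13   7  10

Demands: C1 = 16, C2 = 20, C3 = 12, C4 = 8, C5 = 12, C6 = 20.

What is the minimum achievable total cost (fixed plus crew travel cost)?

Open {D-β, D-γ}: assign each demand point to its cheapest open site.
  C1→D-γ 16×7=112, C2→D-β 20×3=60, C3→D-γ 12×3=36, C4→D-β 8×7=56, C5→D-γ 12×7=84, C6→D-β 20×3=60
  crew travel cost 408, fixed 270 → total 678.
Compare {D-β}: crew travel cost 564 + fixed 145 = 709.
Compare {D-α, D-β}: crew travel cost 468 + fixed 278 = 746.
Compare {D-α, D-β, D-γ}: crew travel cost 396 + fixed 403 = 799.
All other subsets cost ≥ 709. Minimum total cost: 678.

678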